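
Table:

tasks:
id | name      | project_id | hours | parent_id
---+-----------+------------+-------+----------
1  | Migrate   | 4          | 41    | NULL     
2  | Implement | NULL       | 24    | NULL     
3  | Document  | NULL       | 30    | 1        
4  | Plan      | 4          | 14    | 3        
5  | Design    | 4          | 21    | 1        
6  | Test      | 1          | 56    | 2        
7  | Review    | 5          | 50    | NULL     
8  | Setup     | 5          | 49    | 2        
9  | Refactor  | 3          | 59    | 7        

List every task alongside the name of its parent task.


This is a self-join: tasks is joined to a second copy of itself, matching each row's parent_id to another row's id. Use LEFT JOIN so rows with parent_id=NULL are kept.
  - task 1 (Migrate): parent_id=NULL -> NULL
  - task 2 (Implement): parent_id=NULL -> NULL
  - task 3 (Document): parent_id=1 -> Migrate
  - task 4 (Plan): parent_id=3 -> Document
  - task 5 (Design): parent_id=1 -> Migrate
  - task 6 (Test): parent_id=2 -> Implement
  - task 7 (Review): parent_id=NULL -> NULL
  - task 8 (Setup): parent_id=2 -> Implement
  - task 9 (Refactor): parent_id=7 -> Review

SQL:
SELECT a.name AS item, b.name AS parent
FROM tasks a
LEFT JOIN tasks b ON a.parent_id = b.id

Result:
item      | parent   
----------+----------
Migrate   | NULL     
Implement | NULL     
Document  | Migrate  
Plan      | Document 
Design    | Migrate  
Test      | Implement
Review    | NULL     
Setup     | Implement
Refactor  | Review   


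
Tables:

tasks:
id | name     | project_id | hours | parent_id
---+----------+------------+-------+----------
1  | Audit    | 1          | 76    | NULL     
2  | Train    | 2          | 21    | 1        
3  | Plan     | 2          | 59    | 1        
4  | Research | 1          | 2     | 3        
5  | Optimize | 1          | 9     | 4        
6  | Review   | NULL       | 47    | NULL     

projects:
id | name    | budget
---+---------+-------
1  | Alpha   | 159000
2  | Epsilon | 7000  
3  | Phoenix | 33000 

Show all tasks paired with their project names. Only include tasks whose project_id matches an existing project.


INNER JOIN keeps only tasks rows whose project_id matches an id in projects. Walk through each task:
  - task 1 (Audit): project_id=1 -> matches Alpha
  - task 2 (Train): project_id=2 -> matches Epsilon
  - task 3 (Plan): project_id=2 -> matches Epsilon
  - task 4 (Research): project_id=1 -> matches Alpha
  - task 5 (Optimize): project_id=1 -> matches Alpha
  - task 6 (Review): project_id=NULL, no match -> dropped
So 1 of 6 rows is dropped.

SQL:
SELECT a.name, b.name AS project
FROM tasks a
INNER JOIN projects b ON a.project_id = b.id

Result:
name     | project
---------+--------
Audit    | Alpha  
Train    | Epsilon
Plan     | Epsilon
Research | Alpha  
Optimize | Alpha  


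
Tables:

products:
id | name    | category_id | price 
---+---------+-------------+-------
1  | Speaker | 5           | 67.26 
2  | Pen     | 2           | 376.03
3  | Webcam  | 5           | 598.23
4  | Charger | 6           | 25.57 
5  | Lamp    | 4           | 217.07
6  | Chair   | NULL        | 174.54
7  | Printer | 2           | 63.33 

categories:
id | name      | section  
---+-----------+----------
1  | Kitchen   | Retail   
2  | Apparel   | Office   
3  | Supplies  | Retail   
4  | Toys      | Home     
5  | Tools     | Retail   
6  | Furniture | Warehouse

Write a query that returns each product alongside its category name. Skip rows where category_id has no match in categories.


INNER JOIN keeps only products rows whose category_id matches an id in categories. Walk through each product:
  - product 1 (Speaker): category_id=5 -> matches Tools
  - product 2 (Pen): category_id=2 -> matches Apparel
  - product 3 (Webcam): category_id=5 -> matches Tools
  - product 4 (Charger): category_id=6 -> matches Furniture
  - product 5 (Lamp): category_id=4 -> matches Toys
  - product 6 (Chair): category_id=NULL, no match -> dropped
  - product 7 (Printer): category_id=2 -> matches Apparel
So 1 of 7 rows is dropped.

SQL:
SELECT a.name, b.name AS category
FROM products a
INNER JOIN categories b ON a.category_id = b.id

Result:
name    | category 
--------+----------
Speaker | Tools    
Pen     | Apparel  
Webcam  | Tools    
Charger | Furniture
Lamp    | Toys     
Printer | Apparel  


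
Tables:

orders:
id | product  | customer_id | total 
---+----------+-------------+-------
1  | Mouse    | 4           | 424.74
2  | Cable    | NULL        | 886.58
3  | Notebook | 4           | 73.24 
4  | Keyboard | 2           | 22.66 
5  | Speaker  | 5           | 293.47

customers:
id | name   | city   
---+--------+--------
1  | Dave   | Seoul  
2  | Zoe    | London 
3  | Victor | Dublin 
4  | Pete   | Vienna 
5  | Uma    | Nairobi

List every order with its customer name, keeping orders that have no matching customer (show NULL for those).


LEFT JOIN keeps every row from orders (the left table); where customer_id has no match in customers, the customer columns become NULL. Walk through each order:
  - order 1 (Mouse): customer_id=4 -> matches Pete
  - order 2 (Cable): customer_id=NULL, no match -> kept with NULL
  - order 3 (Notebook): customer_id=4 -> matches Pete
  - order 4 (Keyboard): customer_id=2 -> matches Zoe
  - order 5 (Speaker): customer_id=5 -> matches Uma
All 5 rows appear; 1 has NULL customer.

SQL:
SELECT a.product, b.name AS customer
FROM orders a
LEFT JOIN customers b ON a.customer_id = b.id

Result:
product  | customer
---------+---------
Mouse    | Pete    
Cable    | NULL    
Notebook | Pete    
Keyboard | Zoe     
Speaker  | Uma     


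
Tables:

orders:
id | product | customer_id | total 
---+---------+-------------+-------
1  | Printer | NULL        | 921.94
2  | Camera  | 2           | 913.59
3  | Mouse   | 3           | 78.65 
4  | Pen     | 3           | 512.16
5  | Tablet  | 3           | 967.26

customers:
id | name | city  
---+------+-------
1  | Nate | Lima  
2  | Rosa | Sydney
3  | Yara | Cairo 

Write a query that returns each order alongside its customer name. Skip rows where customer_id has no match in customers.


INNER JOIN keeps only orders rows whose customer_id matches an id in customers. Walk through each order:
  - order 1 (Printer): customer_id=NULL, no match -> dropped
  - order 2 (Camera): customer_id=2 -> matches Rosa
  - order 3 (Mouse): customer_id=3 -> matches Yara
  - order 4 (Pen): customer_id=3 -> matches Yara
  - order 5 (Tablet): customer_id=3 -> matches Yara
So 1 of 5 rows is dropped.

SQL:
SELECT a.product, b.name AS customer
FROM orders a
INNER JOIN customers b ON a.customer_id = b.id

Result:
product | customer
--------+---------
Camera  | Rosa    
Mouse   | Yara    
Pen     | Yara    
Tablet  | Yara    


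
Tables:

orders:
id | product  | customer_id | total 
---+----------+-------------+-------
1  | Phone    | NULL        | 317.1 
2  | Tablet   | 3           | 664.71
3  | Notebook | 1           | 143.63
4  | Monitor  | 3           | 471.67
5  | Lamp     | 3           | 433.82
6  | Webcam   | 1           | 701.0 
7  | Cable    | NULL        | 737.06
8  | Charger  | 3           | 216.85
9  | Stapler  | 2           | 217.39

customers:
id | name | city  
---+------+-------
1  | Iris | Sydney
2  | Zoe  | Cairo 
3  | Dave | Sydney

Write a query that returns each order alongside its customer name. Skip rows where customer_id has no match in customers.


INNER JOIN keeps only orders rows whose customer_id matches an id in customers. Walk through each order:
  - order 1 (Phone): customer_id=NULL, no match -> dropped
  - order 2 (Tablet): customer_id=3 -> matches Dave
  - order 3 (Notebook): customer_id=1 -> matches Iris
  - order 4 (Monitor): customer_id=3 -> matches Dave
  - order 5 (Lamp): customer_id=3 -> matches Dave
  - order 6 (Webcam): customer_id=1 -> matches Iris
  - order 7 (Cable): customer_id=NULL, no match -> dropped
  - order 8 (Charger): customer_id=3 -> matches Dave
  - order 9 (Stapler): customer_id=2 -> matches Zoe
So 2 of 9 rows are dropped.

SQL:
SELECT a.product, b.name AS customer
FROM orders a
INNER JOIN customers b ON a.customer_id = b.id

Result:
product  | customer
---------+---------
Tablet   | Dave    
Notebook | Iris    
Monitor  | Dave    
Lamp     | Dave    
Webcam   | Iris    
Charger  | Dave    
Stapler  | Zoe     


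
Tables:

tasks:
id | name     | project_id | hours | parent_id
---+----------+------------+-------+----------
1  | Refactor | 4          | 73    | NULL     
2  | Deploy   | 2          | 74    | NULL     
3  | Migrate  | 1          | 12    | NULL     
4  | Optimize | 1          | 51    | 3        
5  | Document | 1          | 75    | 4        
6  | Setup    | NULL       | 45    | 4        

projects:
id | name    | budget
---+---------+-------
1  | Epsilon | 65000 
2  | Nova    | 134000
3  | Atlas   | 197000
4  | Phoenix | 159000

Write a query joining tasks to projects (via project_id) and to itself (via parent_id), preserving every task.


Two LEFT JOINs from the same base table tasks: one to projects via project_id, one to tasks itself via parent_id. Both are LEFT so every task is preserved.
Match against projects:
  - task 1 (Refactor): project_id=4 -> matches Phoenix
  - task 2 (Deploy): project_id=2 -> matches Nova
  - task 3 (Migrate): project_id=1 -> matches Epsilon
  - task 4 (Optimize): project_id=1 -> matches Epsilon
  - task 5 (Document): project_id=1 -> matches Epsilon
  - task 6 (Setup): project_id=NULL, no match -> kept with NULL
Match against tasks (self):
  - task 1 (Refactor): parent_id=NULL -> NULL
  - task 2 (Deploy): parent_id=NULL -> NULL
  - task 3 (Migrate): parent_id=NULL -> NULL
  - task 4 (Optimize): parent_id=3 -> Migrate
  - task 5 (Document): parent_id=4 -> Optimize
  - task 6 (Setup): parent_id=4 -> Optimize

SQL:
SELECT a.name, b.name AS project, c.name AS parent
FROM tasks a
LEFT JOIN projects b ON a.project_id = b.id
LEFT JOIN tasks c ON a.parent_id = c.id

Result:
name     | project | parent  
---------+---------+---------
Refactor | Phoenix | NULL    
Deploy   | Nova    | NULL    
Migrate  | Epsilon | NULL    
Optimize | Epsilon | Migrate 
Document | Epsilon | Optimize
Setup    | NULL    | Optimize


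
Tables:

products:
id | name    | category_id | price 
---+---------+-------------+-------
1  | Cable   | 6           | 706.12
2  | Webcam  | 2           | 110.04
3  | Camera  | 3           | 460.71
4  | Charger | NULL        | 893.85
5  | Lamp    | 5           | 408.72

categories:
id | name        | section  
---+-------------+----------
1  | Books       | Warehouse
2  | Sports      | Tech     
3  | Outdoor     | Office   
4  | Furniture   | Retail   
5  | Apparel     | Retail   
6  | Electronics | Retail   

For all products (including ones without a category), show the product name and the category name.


LEFT JOIN keeps every row from products (the left table); where category_id has no match in categories, the category columns become NULL. Walk through each product:
  - product 1 (Cable): category_id=6 -> matches Electronics
  - product 2 (Webcam): category_id=2 -> matches Sports
  - product 3 (Camera): category_id=3 -> matches Outdoor
  - product 4 (Charger): category_id=NULL, no match -> kept with NULL
  - product 5 (Lamp): category_id=5 -> matches Apparel
All 5 rows appear; 1 has NULL category.

SQL:
SELECT a.name, b.name AS category
FROM products a
LEFT JOIN categories b ON a.category_id = b.id

Result:
name    | category   
--------+------------
Cable   | Electronics
Webcam  | Sports     
Camera  | Outdoor    
Charger | NULL       
Lamp    | Apparel    


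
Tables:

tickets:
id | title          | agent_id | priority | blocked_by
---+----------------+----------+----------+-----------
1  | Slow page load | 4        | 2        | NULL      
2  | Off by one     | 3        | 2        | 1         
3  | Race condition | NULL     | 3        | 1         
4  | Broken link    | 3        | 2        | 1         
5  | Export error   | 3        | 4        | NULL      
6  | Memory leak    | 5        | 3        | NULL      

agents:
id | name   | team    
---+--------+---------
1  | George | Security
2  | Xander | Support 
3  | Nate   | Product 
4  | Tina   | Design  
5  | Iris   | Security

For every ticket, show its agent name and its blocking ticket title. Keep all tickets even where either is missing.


Two LEFT JOINs from the same base table tickets: one to agents via agent_id, one to tickets itself via blocked_by. Both are LEFT so every ticket is preserved.
Match against agents:
  - ticket 1 (Slow page load): agent_id=4 -> matches Tina
  - ticket 2 (Off by one): agent_id=3 -> matches Nate
  - ticket 3 (Race condition): agent_id=NULL, no match -> kept with NULL
  - ticket 4 (Broken link): agent_id=3 -> matches Nate
  - ticket 5 (Export error): agent_id=3 -> matches Nate
  - ticket 6 (Memory leak): agent_id=5 -> matches Iris
Match against tickets (self):
  - ticket 1 (Slow page load): blocked_by=NULL -> NULL
  - ticket 2 (Off by one): blocked_by=1 -> Slow page load
  - ticket 3 (Race condition): blocked_by=1 -> Slow page load
  - ticket 4 (Broken link): blocked_by=1 -> Slow page load
  - ticket 5 (Export error): blocked_by=NULL -> NULL
  - ticket 6 (Memory leak): blocked_by=NULL -> NULL

SQL:
SELECT a.title, b.name AS agent, c.title AS blocked_by
FROM tickets a
LEFT JOIN agents b ON a.agent_id = b.id
LEFT JOIN tickets c ON a.blocked_by = c.id

Result:
title          | agent | blocked_by    
---------------+-------+---------------
Slow page load | Tina  | NULL          
Off by one     | Nate  | Slow page load
Race condition | NULL  | Slow page load
Broken link    | Nate  | Slow page load
Export error   | Nate  | NULL          
Memory leak    | Iris  | NULL          


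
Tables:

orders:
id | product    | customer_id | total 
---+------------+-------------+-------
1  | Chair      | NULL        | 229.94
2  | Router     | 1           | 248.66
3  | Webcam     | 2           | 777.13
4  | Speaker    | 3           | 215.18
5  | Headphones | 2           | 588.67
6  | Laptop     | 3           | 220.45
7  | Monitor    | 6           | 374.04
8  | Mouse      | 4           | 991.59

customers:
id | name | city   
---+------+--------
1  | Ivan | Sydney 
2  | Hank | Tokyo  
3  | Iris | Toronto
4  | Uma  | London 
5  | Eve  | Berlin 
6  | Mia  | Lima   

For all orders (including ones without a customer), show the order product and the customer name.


LEFT JOIN keeps every row from orders (the left table); where customer_id has no match in customers, the customer columns become NULL. Walk through each order:
  - order 1 (Chair): customer_id=NULL, no match -> kept with NULL
  - order 2 (Router): customer_id=1 -> matches Ivan
  - order 3 (Webcam): customer_id=2 -> matches Hank
  - order 4 (Speaker): customer_id=3 -> matches Iris
  - order 5 (Headphones): customer_id=2 -> matches Hank
  - order 6 (Laptop): customer_id=3 -> matches Iris
  - order 7 (Monitor): customer_id=6 -> matches Mia
  - order 8 (Mouse): customer_id=4 -> matches Uma
All 8 rows appear; 1 has NULL customer.

SQL:
SELECT a.product, b.name AS customer
FROM orders a
LEFT JOIN customers b ON a.customer_id = b.id

Result:
product    | customer
-----------+---------
Chair      | NULL    
Router     | Ivan    
Webcam     | Hank    
Speaker    | Iris    
Headphones | Hank    
Laptop     | Iris    
Monitor    | Mia     
Mouse      | Uma     


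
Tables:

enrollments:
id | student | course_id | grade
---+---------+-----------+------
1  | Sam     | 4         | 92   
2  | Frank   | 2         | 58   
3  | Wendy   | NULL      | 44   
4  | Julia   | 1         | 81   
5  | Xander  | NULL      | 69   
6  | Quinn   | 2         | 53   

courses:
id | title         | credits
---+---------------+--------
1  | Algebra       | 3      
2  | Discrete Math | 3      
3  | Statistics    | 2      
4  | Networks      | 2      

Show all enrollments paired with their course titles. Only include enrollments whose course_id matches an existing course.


INNER JOIN keeps only enrollments rows whose course_id matches an id in courses. Walk through each enrollment:
  - enrollment 1 (Sam): course_id=4 -> matches Networks
  - enrollment 2 (Frank): course_id=2 -> matches Discrete Math
  - enrollment 3 (Wendy): course_id=NULL, no match -> dropped
  - enrollment 4 (Julia): course_id=1 -> matches Algebra
  - enrollment 5 (Xander): course_id=NULL, no match -> dropped
  - enrollment 6 (Quinn): course_id=2 -> matches Discrete Math
So 2 of 6 rows are dropped.

SQL:
SELECT a.student, b.title AS course
FROM enrollments a
INNER JOIN courses b ON a.course_id = b.id

Result:
student | course       
--------+--------------
Sam     | Networks     
Frank   | Discrete Math
Julia   | Algebra      
Quinn   | Discrete Math


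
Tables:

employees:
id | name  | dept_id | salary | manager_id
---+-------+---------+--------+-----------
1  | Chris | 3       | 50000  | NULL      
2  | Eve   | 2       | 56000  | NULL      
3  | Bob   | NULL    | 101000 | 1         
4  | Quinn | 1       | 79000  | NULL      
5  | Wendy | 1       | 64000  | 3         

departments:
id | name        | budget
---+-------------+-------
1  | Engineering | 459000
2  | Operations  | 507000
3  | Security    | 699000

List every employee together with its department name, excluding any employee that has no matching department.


INNER JOIN keeps only employees rows whose dept_id matches an id in departments. Walk through each employee:
  - employee 1 (Chris): dept_id=3 -> matches Security
  - employee 2 (Eve): dept_id=2 -> matches Operations
  - employee 3 (Bob): dept_id=NULL, no match -> dropped
  - employee 4 (Quinn): dept_id=1 -> matches Engineering
  - employee 5 (Wendy): dept_id=1 -> matches Engineering
So 1 of 5 rows is dropped.

SQL:
SELECT a.name, b.name AS department
FROM employees a
INNER JOIN departments b ON a.dept_id = b.id

Result:
name  | department 
------+------------
Chris | Security   
Eve   | Operations 
Quinn | Engineering
Wendy | Engineering


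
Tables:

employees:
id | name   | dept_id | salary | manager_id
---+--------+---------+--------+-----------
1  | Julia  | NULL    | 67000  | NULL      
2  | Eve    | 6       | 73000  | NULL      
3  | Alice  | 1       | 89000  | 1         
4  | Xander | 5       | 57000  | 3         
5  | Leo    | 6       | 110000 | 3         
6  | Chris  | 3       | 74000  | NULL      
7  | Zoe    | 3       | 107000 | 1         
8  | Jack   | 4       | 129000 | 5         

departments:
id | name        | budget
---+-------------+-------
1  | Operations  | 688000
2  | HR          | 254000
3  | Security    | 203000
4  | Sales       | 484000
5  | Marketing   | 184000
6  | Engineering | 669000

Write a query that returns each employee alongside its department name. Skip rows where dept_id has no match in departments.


INNER JOIN keeps only employees rows whose dept_id matches an id in departments. Walk through each employee:
  - employee 1 (Julia): dept_id=NULL, no match -> dropped
  - employee 2 (Eve): dept_id=6 -> matches Engineering
  - employee 3 (Alice): dept_id=1 -> matches Operations
  - employee 4 (Xander): dept_id=5 -> matches Marketing
  - employee 5 (Leo): dept_id=6 -> matches Engineering
  - employee 6 (Chris): dept_id=3 -> matches Security
  - employee 7 (Zoe): dept_id=3 -> matches Security
  - employee 8 (Jack): dept_id=4 -> matches Sales
So 1 of 8 rows is dropped.

SQL:
SELECT a.name, b.name AS department
FROM employees a
INNER JOIN departments b ON a.dept_id = b.id

Result:
name   | department 
-------+------------
Eve    | Engineering
Alice  | Operations 
Xander | Marketing  
Leo    | Engineering
Chris  | Security   
Zoe    | Security   
Jack   | Sales      


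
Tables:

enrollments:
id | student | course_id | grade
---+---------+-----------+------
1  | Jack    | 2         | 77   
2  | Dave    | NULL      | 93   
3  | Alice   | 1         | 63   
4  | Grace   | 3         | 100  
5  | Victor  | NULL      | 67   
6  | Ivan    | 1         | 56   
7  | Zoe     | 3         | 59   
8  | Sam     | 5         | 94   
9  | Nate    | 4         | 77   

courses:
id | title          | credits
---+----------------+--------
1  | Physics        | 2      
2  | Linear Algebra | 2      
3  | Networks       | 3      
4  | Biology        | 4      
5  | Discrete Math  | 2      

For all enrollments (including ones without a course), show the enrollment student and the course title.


LEFT JOIN keeps every row from enrollments (the left table); where course_id has no match in courses, the course columns become NULL. Walk through each enrollment:
  - enrollment 1 (Jack): course_id=2 -> matches Linear Algebra
  - enrollment 2 (Dave): course_id=NULL, no match -> kept with NULL
  - enrollment 3 (Alice): course_id=1 -> matches Physics
  - enrollment 4 (Grace): course_id=3 -> matches Networks
  - enrollment 5 (Victor): course_id=NULL, no match -> kept with NULL
  - enrollment 6 (Ivan): course_id=1 -> matches Physics
  - enrollment 7 (Zoe): course_id=3 -> matches Networks
  - enrollment 8 (Sam): course_id=5 -> matches Discrete Math
  - enrollment 9 (Nate): course_id=4 -> matches Biology
All 9 rows appear; 2 have NULL course.

SQL:
SELECT a.student, b.title AS course
FROM enrollments a
LEFT JOIN courses b ON a.course_id = b.id

Result:
student | course        
--------+---------------
Jack    | Linear Algebra
Dave    | NULL          
Alice   | Physics       
Grace   | Networks      
Victor  | NULL          
Ivan    | Physics       
Zoe     | Networks      
Sam     | Discrete Math 
Nate    | Biology       


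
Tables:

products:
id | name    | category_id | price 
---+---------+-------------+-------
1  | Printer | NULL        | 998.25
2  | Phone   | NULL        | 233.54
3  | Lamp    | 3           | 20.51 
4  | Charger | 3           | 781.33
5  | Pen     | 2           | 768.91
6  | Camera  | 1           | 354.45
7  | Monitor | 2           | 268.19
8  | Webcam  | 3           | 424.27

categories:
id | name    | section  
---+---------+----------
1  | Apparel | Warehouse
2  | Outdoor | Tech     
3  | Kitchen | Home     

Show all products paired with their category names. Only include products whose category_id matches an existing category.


INNER JOIN keeps only products rows whose category_id matches an id in categories. Walk through each product:
  - product 1 (Printer): category_id=NULL, no match -> dropped
  - product 2 (Phone): category_id=NULL, no match -> dropped
  - product 3 (Lamp): category_id=3 -> matches Kitchen
  - product 4 (Charger): category_id=3 -> matches Kitchen
  - product 5 (Pen): category_id=2 -> matches Outdoor
  - product 6 (Camera): category_id=1 -> matches Apparel
  - product 7 (Monitor): category_id=2 -> matches Outdoor
  - product 8 (Webcam): category_id=3 -> matches Kitchen
So 2 of 8 rows are dropped.

SQL:
SELECT a.name, b.name AS category
FROM products a
INNER JOIN categories b ON a.category_id = b.id

Result:
name    | category
--------+---------
Lamp    | Kitchen 
Charger | Kitchen 
Pen     | Outdoor 
Camera  | Apparel 
Monitor | Outdoor 
Webcam  | Kitchen 


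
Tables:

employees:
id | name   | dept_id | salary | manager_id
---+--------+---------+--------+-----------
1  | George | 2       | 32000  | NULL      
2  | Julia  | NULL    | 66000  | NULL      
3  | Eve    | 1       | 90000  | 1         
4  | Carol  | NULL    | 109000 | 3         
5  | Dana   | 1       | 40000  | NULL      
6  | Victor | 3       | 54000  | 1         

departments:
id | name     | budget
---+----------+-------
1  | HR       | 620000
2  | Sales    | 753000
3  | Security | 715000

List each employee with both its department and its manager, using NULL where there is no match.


Two LEFT JOINs from the same base table employees: one to departments via dept_id, one to employees itself via manager_id. Both are LEFT so every employee is preserved.
Match against departments:
  - employee 1 (George): dept_id=2 -> matches Sales
  - employee 2 (Julia): dept_id=NULL, no match -> kept with NULL
  - employee 3 (Eve): dept_id=1 -> matches HR
  - employee 4 (Carol): dept_id=NULL, no match -> kept with NULL
  - employee 5 (Dana): dept_id=1 -> matches HR
  - employee 6 (Victor): dept_id=3 -> matches Security
Match against employees (self):
  - employee 1 (George): manager_id=NULL -> NULL
  - employee 2 (Julia): manager_id=NULL -> NULL
  - employee 3 (Eve): manager_id=1 -> George
  - employee 4 (Carol): manager_id=3 -> Eve
  - employee 5 (Dana): manager_id=NULL -> NULL
  - employee 6 (Victor): manager_id=1 -> George

SQL:
SELECT a.name, b.name AS department, c.name AS manager
FROM employees a
LEFT JOIN departments b ON a.dept_id = b.id
LEFT JOIN employees c ON a.manager_id = c.id

Result:
name   | department | manager
-------+------------+--------
George | Sales      | NULL   
Julia  | NULL       | NULL   
Eve    | HR         | George 
Carol  | NULL       | Eve    
Dana   | HR         | NULL   
Victor | Security   | George 


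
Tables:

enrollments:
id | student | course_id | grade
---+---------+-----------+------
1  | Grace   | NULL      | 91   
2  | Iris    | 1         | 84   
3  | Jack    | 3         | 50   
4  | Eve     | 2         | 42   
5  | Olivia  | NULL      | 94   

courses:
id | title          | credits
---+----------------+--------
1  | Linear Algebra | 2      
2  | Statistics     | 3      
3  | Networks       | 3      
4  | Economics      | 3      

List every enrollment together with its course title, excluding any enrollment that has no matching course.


INNER JOIN keeps only enrollments rows whose course_id matches an id in courses. Walk through each enrollment:
  - enrollment 1 (Grace): course_id=NULL, no match -> dropped
  - enrollment 2 (Iris): course_id=1 -> matches Linear Algebra
  - enrollment 3 (Jack): course_id=3 -> matches Networks
  - enrollment 4 (Eve): course_id=2 -> matches Statistics
  - enrollment 5 (Olivia): course_id=NULL, no match -> dropped
So 2 of 5 rows are dropped.

SQL:
SELECT a.student, b.title AS course
FROM enrollments a
INNER JOIN courses b ON a.course_id = b.id

Result:
student | course        
--------+---------------
Iris    | Linear Algebra
Jack    | Networks      
Eve     | Statistics    


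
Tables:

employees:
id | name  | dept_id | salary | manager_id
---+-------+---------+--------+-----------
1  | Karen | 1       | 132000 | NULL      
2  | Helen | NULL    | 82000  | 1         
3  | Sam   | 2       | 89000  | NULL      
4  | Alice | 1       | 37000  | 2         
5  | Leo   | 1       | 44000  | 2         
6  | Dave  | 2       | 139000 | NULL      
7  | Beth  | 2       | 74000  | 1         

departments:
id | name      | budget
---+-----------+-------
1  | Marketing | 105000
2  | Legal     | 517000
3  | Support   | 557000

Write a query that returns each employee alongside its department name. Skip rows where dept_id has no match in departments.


INNER JOIN keeps only employees rows whose dept_id matches an id in departments. Walk through each employee:
  - employee 1 (Karen): dept_id=1 -> matches Marketing
  - employee 2 (Helen): dept_id=NULL, no match -> dropped
  - employee 3 (Sam): dept_id=2 -> matches Legal
  - employee 4 (Alice): dept_id=1 -> matches Marketing
  - employee 5 (Leo): dept_id=1 -> matches Marketing
  - employee 6 (Dave): dept_id=2 -> matches Legal
  - employee 7 (Beth): dept_id=2 -> matches Legal
So 1 of 7 rows is dropped.

SQL:
SELECT a.name, b.name AS department
FROM employees a
INNER JOIN departments b ON a.dept_id = b.id

Result:
name  | department
------+-----------
Karen | Marketing 
Sam   | Legal     
Alice | Marketing 
Leo   | Marketing 
Dave  | Legal     
Beth  | Legal     


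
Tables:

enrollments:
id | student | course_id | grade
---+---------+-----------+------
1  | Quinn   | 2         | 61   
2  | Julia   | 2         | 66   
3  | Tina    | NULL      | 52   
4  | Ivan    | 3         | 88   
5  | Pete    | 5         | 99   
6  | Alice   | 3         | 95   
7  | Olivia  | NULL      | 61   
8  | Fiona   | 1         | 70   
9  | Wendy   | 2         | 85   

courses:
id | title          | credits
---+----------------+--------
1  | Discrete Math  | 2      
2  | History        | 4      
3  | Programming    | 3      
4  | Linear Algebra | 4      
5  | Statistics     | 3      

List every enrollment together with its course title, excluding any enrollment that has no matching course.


INNER JOIN keeps only enrollments rows whose course_id matches an id in courses. Walk through each enrollment:
  - enrollment 1 (Quinn): course_id=2 -> matches History
  - enrollment 2 (Julia): course_id=2 -> matches History
  - enrollment 3 (Tina): course_id=NULL, no match -> dropped
  - enrollment 4 (Ivan): course_id=3 -> matches Programming
  - enrollment 5 (Pete): course_id=5 -> matches Statistics
  - enrollment 6 (Alice): course_id=3 -> matches Programming
  - enrollment 7 (Olivia): course_id=NULL, no match -> dropped
  - enrollment 8 (Fiona): course_id=1 -> matches Discrete Math
  - enrollment 9 (Wendy): course_id=2 -> matches History
So 2 of 9 rows are dropped.

SQL:
SELECT a.student, b.title AS course
FROM enrollments a
INNER JOIN courses b ON a.course_id = b.id

Result:
student | course       
--------+--------------
Quinn   | History      
Julia   | History      
Ivan    | Programming  
Pete    | Statistics   
Alice   | Programming  
Fiona   | Discrete Math
Wendy   | History      


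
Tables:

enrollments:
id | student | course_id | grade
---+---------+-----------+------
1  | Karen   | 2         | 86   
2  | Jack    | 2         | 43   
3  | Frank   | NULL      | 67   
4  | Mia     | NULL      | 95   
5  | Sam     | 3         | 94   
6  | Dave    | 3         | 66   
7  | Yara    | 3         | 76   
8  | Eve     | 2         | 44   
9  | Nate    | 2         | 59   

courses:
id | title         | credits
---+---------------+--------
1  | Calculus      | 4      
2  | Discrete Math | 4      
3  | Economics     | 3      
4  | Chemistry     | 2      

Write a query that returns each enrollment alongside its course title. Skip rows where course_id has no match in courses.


INNER JOIN keeps only enrollments rows whose course_id matches an id in courses. Walk through each enrollment:
  - enrollment 1 (Karen): course_id=2 -> matches Discrete Math
  - enrollment 2 (Jack): course_id=2 -> matches Discrete Math
  - enrollment 3 (Frank): course_id=NULL, no match -> dropped
  - enrollment 4 (Mia): course_id=NULL, no match -> dropped
  - enrollment 5 (Sam): course_id=3 -> matches Economics
  - enrollment 6 (Dave): course_id=3 -> matches Economics
  - enrollment 7 (Yara): course_id=3 -> matches Economics
  - enrollment 8 (Eve): course_id=2 -> matches Discrete Math
  - enrollment 9 (Nate): course_id=2 -> matches Discrete Math
So 2 of 9 rows are dropped.

SQL:
SELECT a.student, b.title AS course
FROM enrollments a
INNER JOIN courses b ON a.course_id = b.id

Result:
student | course       
--------+--------------
Karen   | Discrete Math
Jack    | Discrete Math
Sam     | Economics    
Dave    | Economics    
Yara    | Economics    
Eve     | Discrete Math
Nate    | Discrete Math


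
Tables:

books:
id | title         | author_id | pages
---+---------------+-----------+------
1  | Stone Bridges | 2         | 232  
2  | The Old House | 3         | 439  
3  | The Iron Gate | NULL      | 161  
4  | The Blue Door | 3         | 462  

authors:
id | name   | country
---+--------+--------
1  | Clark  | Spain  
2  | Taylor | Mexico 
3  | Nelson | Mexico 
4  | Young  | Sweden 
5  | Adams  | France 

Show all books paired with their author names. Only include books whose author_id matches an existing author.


INNER JOIN keeps only books rows whose author_id matches an id in authors. Walk through each book:
  - book 1 (Stone Bridges): author_id=2 -> matches Taylor
  - book 2 (The Old House): author_id=3 -> matches Nelson
  - book 3 (The Iron Gate): author_id=NULL, no match -> dropped
  - book 4 (The Blue Door): author_id=3 -> matches Nelson
So 1 of 4 rows is dropped.

SQL:
SELECT a.title, b.name AS author
FROM books a
INNER JOIN authors b ON a.author_id = b.id

Result:
title         | author
--------------+-------
Stone Bridges | Taylor
The Old House | Nelson
The Blue Door | Nelson


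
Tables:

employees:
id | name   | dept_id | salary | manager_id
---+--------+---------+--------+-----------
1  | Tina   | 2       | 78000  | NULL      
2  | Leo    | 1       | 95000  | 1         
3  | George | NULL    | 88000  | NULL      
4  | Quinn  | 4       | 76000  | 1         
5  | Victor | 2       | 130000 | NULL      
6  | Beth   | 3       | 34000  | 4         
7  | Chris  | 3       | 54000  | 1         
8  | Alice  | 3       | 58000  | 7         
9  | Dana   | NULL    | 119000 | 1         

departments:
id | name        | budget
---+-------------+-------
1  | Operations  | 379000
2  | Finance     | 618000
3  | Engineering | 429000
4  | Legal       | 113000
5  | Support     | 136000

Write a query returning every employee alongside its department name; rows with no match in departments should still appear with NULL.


LEFT JOIN keeps every row from employees (the left table); where dept_id has no match in departments, the department columns become NULL. Walk through each employee:
  - employee 1 (Tina): dept_id=2 -> matches Finance
  - employee 2 (Leo): dept_id=1 -> matches Operations
  - employee 3 (George): dept_id=NULL, no match -> kept with NULL
  - employee 4 (Quinn): dept_id=4 -> matches Legal
  - employee 5 (Victor): dept_id=2 -> matches Finance
  - employee 6 (Beth): dept_id=3 -> matches Engineering
  - employee 7 (Chris): dept_id=3 -> matches Engineering
  - employee 8 (Alice): dept_id=3 -> matches Engineering
  - employee 9 (Dana): dept_id=NULL, no match -> kept with NULL
All 9 rows appear; 2 have NULL department.

SQL:
SELECT a.name, b.name AS department
FROM employees a
LEFT JOIN departments b ON a.dept_id = b.id

Result:
name   | department 
-------+------------
Tina   | Finance    
Leo    | Operations 
George | NULL       
Quinn  | Legal      
Victor | Finance    
Beth   | Engineering
Chris  | Engineering
Alice  | Engineering
Dana   | NULL       


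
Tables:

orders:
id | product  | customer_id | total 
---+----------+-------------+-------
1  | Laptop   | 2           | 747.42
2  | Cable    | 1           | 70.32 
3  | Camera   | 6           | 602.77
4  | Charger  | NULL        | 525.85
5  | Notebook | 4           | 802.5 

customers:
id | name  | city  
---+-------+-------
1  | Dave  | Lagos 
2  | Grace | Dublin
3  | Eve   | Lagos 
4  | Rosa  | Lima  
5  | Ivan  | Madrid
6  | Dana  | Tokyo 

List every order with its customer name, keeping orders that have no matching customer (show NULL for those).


LEFT JOIN keeps every row from orders (the left table); where customer_id has no match in customers, the customer columns become NULL. Walk through each order:
  - order 1 (Laptop): customer_id=2 -> matches Grace
  - order 2 (Cable): customer_id=1 -> matches Dave
  - order 3 (Camera): customer_id=6 -> matches Dana
  - order 4 (Charger): customer_id=NULL, no match -> kept with NULL
  - order 5 (Notebook): customer_id=4 -> matches Rosa
All 5 rows appear; 1 has NULL customer.

SQL:
SELECT a.product, b.name AS customer
FROM orders a
LEFT JOIN customers b ON a.customer_id = b.id

Result:
product  | customer
---------+---------
Laptop   | Grace   
Cable    | Dave    
Camera   | Dana    
Charger  | NULL    
Notebook | Rosa    


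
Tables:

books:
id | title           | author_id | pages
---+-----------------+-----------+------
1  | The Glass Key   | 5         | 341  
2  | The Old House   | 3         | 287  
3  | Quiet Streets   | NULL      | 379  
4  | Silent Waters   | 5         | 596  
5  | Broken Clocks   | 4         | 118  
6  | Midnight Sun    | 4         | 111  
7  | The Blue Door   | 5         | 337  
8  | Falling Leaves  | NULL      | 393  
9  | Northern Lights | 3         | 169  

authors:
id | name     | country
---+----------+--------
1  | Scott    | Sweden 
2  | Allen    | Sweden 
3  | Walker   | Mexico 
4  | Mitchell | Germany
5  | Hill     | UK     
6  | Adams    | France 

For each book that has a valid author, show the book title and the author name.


INNER JOIN keeps only books rows whose author_id matches an id in authors. Walk through each book:
  - book 1 (The Glass Key): author_id=5 -> matches Hill
  - book 2 (The Old House): author_id=3 -> matches Walker
  - book 3 (Quiet Streets): author_id=NULL, no match -> dropped
  - book 4 (Silent Waters): author_id=5 -> matches Hill
  - book 5 (Broken Clocks): author_id=4 -> matches Mitchell
  - book 6 (Midnight Sun): author_id=4 -> matches Mitchell
  - book 7 (The Blue Door): author_id=5 -> matches Hill
  - book 8 (Falling Leaves): author_id=NULL, no match -> dropped
  - book 9 (Northern Lights): author_id=3 -> matches Walker
So 2 of 9 rows are dropped.

SQL:
SELECT a.title, b.name AS author
FROM books a
INNER JOIN authors b ON a.author_id = b.id

Result:
title           | author  
----------------+---------
The Glass Key   | Hill    
The Old House   | Walker  
Silent Waters   | Hill    
Broken Clocks   | Mitchell
Midnight Sun    | Mitchell
The Blue Door   | Hill    
Northern Lights | Walker  


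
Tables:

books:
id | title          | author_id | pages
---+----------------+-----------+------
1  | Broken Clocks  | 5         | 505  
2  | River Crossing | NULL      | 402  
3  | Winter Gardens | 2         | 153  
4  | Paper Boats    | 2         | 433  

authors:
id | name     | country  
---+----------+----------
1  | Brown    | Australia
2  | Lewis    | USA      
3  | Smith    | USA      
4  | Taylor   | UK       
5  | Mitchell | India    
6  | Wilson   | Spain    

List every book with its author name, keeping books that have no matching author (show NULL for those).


LEFT JOIN keeps every row from books (the left table); where author_id has no match in authors, the author columns become NULL. Walk through each book:
  - book 1 (Broken Clocks): author_id=5 -> matches Mitchell
  - book 2 (River Crossing): author_id=NULL, no match -> kept with NULL
  - book 3 (Winter Gardens): author_id=2 -> matches Lewis
  - book 4 (Paper Boats): author_id=2 -> matches Lewis
All 4 rows appear; 1 has NULL author.

SQL:
SELECT a.title, b.name AS author
FROM books a
LEFT JOIN authors b ON a.author_id = b.id

Result:
title          | author  
---------------+---------
Broken Clocks  | Mitchell
River Crossing | NULL    
Winter Gardens | Lewis   
Paper Boats    | Lewis   


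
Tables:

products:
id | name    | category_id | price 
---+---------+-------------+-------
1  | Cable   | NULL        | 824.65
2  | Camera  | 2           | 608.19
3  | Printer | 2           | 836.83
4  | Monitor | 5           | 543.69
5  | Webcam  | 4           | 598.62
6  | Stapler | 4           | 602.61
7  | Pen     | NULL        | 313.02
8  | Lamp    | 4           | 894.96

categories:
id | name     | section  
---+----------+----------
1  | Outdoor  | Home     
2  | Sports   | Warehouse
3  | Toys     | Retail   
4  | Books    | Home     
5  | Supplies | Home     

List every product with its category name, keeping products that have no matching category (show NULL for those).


LEFT JOIN keeps every row from products (the left table); where category_id has no match in categories, the category columns become NULL. Walk through each product:
  - product 1 (Cable): category_id=NULL, no match -> kept with NULL
  - product 2 (Camera): category_id=2 -> matches Sports
  - product 3 (Printer): category_id=2 -> matches Sports
  - product 4 (Monitor): category_id=5 -> matches Supplies
  - product 5 (Webcam): category_id=4 -> matches Books
  - product 6 (Stapler): category_id=4 -> matches Books
  - product 7 (Pen): category_id=NULL, no match -> kept with NULL
  - product 8 (Lamp): category_id=4 -> matches Books
All 8 rows appear; 2 have NULL category.

SQL:
SELECT a.name, b.name AS category
FROM products a
LEFT JOIN categories b ON a.category_id = b.id

Result:
name    | category
--------+---------
Cable   | NULL    
Camera  | Sports  
Printer | Sports  
Monitor | Supplies
Webcam  | Books   
Stapler | Books   
Pen     | NULL    
Lamp    | Books   


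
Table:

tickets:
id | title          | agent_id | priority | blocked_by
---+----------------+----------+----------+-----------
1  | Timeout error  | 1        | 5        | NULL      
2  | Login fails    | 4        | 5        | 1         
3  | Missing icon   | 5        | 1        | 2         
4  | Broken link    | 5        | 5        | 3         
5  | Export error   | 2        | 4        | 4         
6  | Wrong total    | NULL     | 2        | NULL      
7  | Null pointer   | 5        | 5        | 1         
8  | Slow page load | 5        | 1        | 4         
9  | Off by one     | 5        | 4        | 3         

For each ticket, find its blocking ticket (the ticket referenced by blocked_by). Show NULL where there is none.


This is a self-join: tickets is joined to a second copy of itself, matching each row's blocked_by to another row's id. Use LEFT JOIN so rows with blocked_by=NULL are kept.
  - ticket 1 (Timeout error): blocked_by=NULL -> NULL
  - ticket 2 (Login fails): blocked_by=1 -> Timeout error
  - ticket 3 (Missing icon): blocked_by=2 -> Login fails
  - ticket 4 (Broken link): blocked_by=3 -> Missing icon
  - ticket 5 (Export error): blocked_by=4 -> Broken link
  - ticket 6 (Wrong total): blocked_by=NULL -> NULL
  - ticket 7 (Null pointer): blocked_by=1 -> Timeout error
  - ticket 8 (Slow page load): blocked_by=4 -> Broken link
  - ticket 9 (Off by one): blocked_by=3 -> Missing icon

SQL:
SELECT a.title AS item, b.title AS blocked_by
FROM tickets a
LEFT JOIN tickets b ON a.blocked_by = b.id

Result:
item           | blocked_by   
---------------+--------------
Timeout error  | NULL         
Login fails    | Timeout error
Missing icon   | Login fails  
Broken link    | Missing icon 
Export error   | Broken link  
Wrong total    | NULL         
Null pointer   | Timeout error
Slow page load | Broken link  
Off by one     | Missing icon 
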